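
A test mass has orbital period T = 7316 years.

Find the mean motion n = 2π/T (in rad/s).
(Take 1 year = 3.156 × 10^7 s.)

Convert to SI: T = 7316 years = 2.30893e+11 s.
n = 2π / T.
n = 2π / 2.30893e+11 s ≈ 2.721e-11 rad/s.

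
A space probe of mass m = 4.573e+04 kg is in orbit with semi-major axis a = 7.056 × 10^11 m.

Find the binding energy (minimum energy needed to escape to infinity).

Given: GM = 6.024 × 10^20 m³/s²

Total orbital energy is E = −GMm/(2a); binding energy is E_bind = −E = GMm/(2a).
E_bind = 6.024e+20 · 4.573e+04 / (2 · 7.056e+11) J ≈ 1.952e+13 J = 19.52 TJ.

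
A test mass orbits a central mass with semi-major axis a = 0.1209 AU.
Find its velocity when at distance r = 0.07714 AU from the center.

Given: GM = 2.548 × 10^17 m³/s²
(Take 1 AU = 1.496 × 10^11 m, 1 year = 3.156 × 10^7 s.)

Convert to SI: a = 0.1209 AU = 1.80866e+10 m; r = 0.07714 AU = 1.15401e+10 m.
Vis-viva: v = √(GM · (2/r − 1/a)).
2/r − 1/a = 2/1.15401e+10 − 1/1.80866e+10 = 1.18019e-10 m⁻¹.
v = √(2.548e+17 · 1.18019e-10) m/s ≈ 5484 m/s = 1.157 AU/year.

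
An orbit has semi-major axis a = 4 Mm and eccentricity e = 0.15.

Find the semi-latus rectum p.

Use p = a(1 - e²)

Convert to SI: a = 4 Mm = 4e+06 m.
p = a (1 − e²).
p = 4e+06 · (1 − (0.15)²) = 4e+06 · 0.9775 ≈ 3.91e+06 m = 3.91 Mm.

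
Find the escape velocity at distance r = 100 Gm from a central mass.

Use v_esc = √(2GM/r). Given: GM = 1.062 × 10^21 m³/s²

Convert to SI: r = 100 Gm = 1e+11 m.
Escape velocity comes from setting total energy to zero: ½v² − GM/r = 0 ⇒ v_esc = √(2GM / r).
v_esc = √(2 · 1.062e+21 / 1e+11) m/s ≈ 1.457e+05 m/s = 145.7 km/s.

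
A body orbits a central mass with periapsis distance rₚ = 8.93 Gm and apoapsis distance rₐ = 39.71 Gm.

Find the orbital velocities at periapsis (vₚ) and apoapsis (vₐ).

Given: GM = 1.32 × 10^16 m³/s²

Convert to SI: rₚ = 8.93 Gm = 8.93e+09 m; rₐ = 39.71 Gm = 3.971e+10 m.
Use the vis-viva equation v² = GM(2/r − 1/a) with a = (rₚ + rₐ)/2 = (8.93e+09 + 3.971e+10)/2 = 2.432e+10 m.
vₚ = √(GM · (2/rₚ − 1/a)) = √(1.32e+16 · (2/8.93e+09 − 1/2.432e+10)) m/s ≈ 1554 m/s = 1.554 km/s.
vₐ = √(GM · (2/rₐ − 1/a)) = √(1.32e+16 · (2/3.971e+10 − 1/2.432e+10)) m/s ≈ 349.4 m/s = 349.4 m/s.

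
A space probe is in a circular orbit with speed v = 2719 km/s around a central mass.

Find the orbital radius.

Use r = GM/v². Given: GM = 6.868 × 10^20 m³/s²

Convert to SI: v = 2719 km/s = 2.719e+06 m/s.
For a circular orbit, v² = GM / r, so r = GM / v².
r = 6.868e+20 / (2.719e+06)² m ≈ 9.29e+07 m = 9.29 × 10^7 m.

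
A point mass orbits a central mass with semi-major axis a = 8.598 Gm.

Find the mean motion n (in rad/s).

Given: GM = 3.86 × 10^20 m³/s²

Convert to SI: a = 8.598 Gm = 8.598e+09 m.
n = √(GM / a³).
n = √(3.86e+20 / (8.598e+09)³) rad/s ≈ 2.464e-05 rad/s.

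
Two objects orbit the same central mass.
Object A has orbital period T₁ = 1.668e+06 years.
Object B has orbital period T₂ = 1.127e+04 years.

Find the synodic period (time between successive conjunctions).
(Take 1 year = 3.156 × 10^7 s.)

Convert to SI: T₁ = 1.668e+06 years = 5.26421e+13 s; T₂ = 1.127e+04 years = 3.55681e+11 s.
T_syn = |T₁ · T₂ / (T₁ − T₂)|.
T_syn = |5.26421e+13 · 3.55681e+11 / (5.26421e+13 − 3.55681e+11)| s ≈ 3.581e+11 s = 1.135e+04 years.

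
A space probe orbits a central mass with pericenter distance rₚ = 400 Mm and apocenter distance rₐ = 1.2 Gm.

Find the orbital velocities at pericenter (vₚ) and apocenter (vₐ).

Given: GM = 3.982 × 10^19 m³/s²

Convert to SI: rₚ = 400 Mm = 4e+08 m; rₐ = 1.2 Gm = 1.2e+09 m.
Use the vis-viva equation v² = GM(2/r − 1/a) with a = (rₚ + rₐ)/2 = (4e+08 + 1.2e+09)/2 = 8e+08 m.
vₚ = √(GM · (2/rₚ − 1/a)) = √(3.982e+19 · (2/4e+08 − 1/8e+08)) m/s ≈ 3.864e+05 m/s = 386.4 km/s.
vₐ = √(GM · (2/rₐ − 1/a)) = √(3.982e+19 · (2/1.2e+09 − 1/8e+08)) m/s ≈ 1.288e+05 m/s = 128.8 km/s.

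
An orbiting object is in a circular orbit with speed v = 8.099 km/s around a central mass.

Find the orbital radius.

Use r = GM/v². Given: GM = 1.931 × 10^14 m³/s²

Convert to SI: v = 8.099 km/s = 8099 m/s.
For a circular orbit, v² = GM / r, so r = GM / v².
r = 1.931e+14 / (8099)² m ≈ 2.944e+06 m = 2.944 × 10^6 m.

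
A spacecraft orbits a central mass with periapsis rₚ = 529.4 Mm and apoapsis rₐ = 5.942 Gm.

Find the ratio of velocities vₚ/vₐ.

Convert to SI: rₚ = 529.4 Mm = 5.294e+08 m; rₐ = 5.942 Gm = 5.942e+09 m.
Conservation of angular momentum gives rₚvₚ = rₐvₐ, so vₚ/vₐ = rₐ/rₚ.
vₚ/vₐ = 5.942e+09 / 5.294e+08 ≈ 11.22.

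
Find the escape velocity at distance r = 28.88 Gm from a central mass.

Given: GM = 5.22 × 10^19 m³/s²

Convert to SI: r = 28.88 Gm = 2.888e+10 m.
Escape velocity comes from setting total energy to zero: ½v² − GM/r = 0 ⇒ v_esc = √(2GM / r).
v_esc = √(2 · 5.22e+19 / 2.888e+10) m/s ≈ 6.012e+04 m/s = 60.12 km/s.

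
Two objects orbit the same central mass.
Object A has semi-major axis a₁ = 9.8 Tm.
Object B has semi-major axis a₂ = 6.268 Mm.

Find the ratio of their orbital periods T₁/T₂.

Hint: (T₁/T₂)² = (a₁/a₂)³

Convert to SI: a₁ = 9.8 Tm = 9.8e+12 m; a₂ = 6.268 Mm = 6.268e+06 m.
From Kepler's third law, (T₁/T₂)² = (a₁/a₂)³, so T₁/T₂ = (a₁/a₂)^(3/2).
a₁/a₂ = 9.8e+12 / 6.268e+06 = 1.5635e+06.
T₁/T₂ = (1.5635e+06)^(3/2) ≈ 1.955e+09.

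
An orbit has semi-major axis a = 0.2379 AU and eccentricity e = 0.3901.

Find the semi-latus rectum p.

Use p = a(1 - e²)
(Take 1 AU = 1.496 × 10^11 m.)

Convert to SI: a = 0.2379 AU = 3.55898e+10 m.
p = a (1 − e²).
p = 3.55898e+10 · (1 − (0.3901)²) = 3.55898e+10 · 0.847822 ≈ 3.017e+10 m = 0.2017 AU.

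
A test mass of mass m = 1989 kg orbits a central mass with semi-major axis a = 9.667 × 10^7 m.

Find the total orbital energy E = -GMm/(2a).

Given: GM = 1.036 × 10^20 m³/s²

E = −GMm / (2a).
E = −1.036e+20 · 1989 / (2 · 9.667e+07) J ≈ -1.066e+15 J = -1.066 PJ.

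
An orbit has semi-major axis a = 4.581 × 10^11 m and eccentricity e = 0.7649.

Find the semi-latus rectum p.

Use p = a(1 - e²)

p = a (1 − e²).
p = 4.581e+11 · (1 − (0.7649)²) = 4.581e+11 · 0.414928 ≈ 1.901e+11 m = 1.901 × 10^11 m.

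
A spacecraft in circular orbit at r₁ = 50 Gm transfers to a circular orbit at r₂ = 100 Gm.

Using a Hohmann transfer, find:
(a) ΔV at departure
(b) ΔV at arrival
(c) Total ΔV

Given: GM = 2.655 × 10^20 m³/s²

Convert to SI: r₁ = 50 Gm = 5e+10 m; r₂ = 100 Gm = 1e+11 m.
Transfer semi-major axis: a_t = (r₁ + r₂)/2 = (5e+10 + 1e+11)/2 = 7.5e+10 m.
Circular speeds: v₁ = √(GM/r₁) = 72869.7 m/s, v₂ = √(GM/r₂) = 51526.7 m/s.
Transfer speeds (vis-viva v² = GM(2/r − 1/a_t)): v₁ᵗ = 84142.7 m/s, v₂ᵗ = 42071.4 m/s.
(a) ΔV₁ = |v₁ᵗ − v₁| ≈ 1.127e+04 m/s = 11.27 km/s.
(b) ΔV₂ = |v₂ − v₂ᵗ| ≈ 9455 m/s = 9.455 km/s.
(c) ΔV_total = ΔV₁ + ΔV₂ ≈ 2.073e+04 m/s = 20.73 km/s.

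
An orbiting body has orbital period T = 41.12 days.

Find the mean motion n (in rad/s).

Convert to SI: T = 41.12 days = 3.55277e+06 s.
n = 2π / T.
n = 2π / 3.55277e+06 s ≈ 1.769e-06 rad/s.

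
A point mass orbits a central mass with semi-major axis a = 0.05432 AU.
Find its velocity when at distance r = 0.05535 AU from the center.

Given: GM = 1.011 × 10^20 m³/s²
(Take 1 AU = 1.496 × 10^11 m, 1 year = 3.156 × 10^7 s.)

Convert to SI: a = 0.05432 AU = 8.12627e+09 m; r = 0.05535 AU = 8.28036e+09 m.
Vis-viva: v = √(GM · (2/r − 1/a)).
2/r − 1/a = 2/8.28036e+09 − 1/8.12627e+09 = 1.18478e-10 m⁻¹.
v = √(1.011e+20 · 1.18478e-10) m/s ≈ 1.094e+05 m/s = 23.09 AU/year.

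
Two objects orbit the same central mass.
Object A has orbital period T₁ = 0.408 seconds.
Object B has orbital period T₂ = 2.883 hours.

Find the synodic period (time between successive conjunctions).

Convert to SI: T₂ = 2.883 hours = 10378.8 s.
T_syn = |T₁ · T₂ / (T₁ − T₂)|.
T_syn = |0.408 · 10378.8 / (0.408 − 10378.8)| s ≈ 0.408 s = 0.408 seconds.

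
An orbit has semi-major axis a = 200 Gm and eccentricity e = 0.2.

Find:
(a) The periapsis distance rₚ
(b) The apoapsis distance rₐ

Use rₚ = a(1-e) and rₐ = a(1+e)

Convert to SI: a = 200 Gm = 2e+11 m.
(a) rₚ = a(1 − e) = 2e+11 · (1 − 0.2) = 2e+11 · 0.8 ≈ 1.6e+11 m = 160 Gm.
(b) rₐ = a(1 + e) = 2e+11 · (1 + 0.2) = 2e+11 · 1.2 ≈ 2.4e+11 m = 240 Gm.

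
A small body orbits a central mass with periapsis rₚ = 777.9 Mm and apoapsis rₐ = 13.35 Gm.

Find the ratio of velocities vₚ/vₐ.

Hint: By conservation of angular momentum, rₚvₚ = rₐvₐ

Convert to SI: rₚ = 777.9 Mm = 7.779e+08 m; rₐ = 13.35 Gm = 1.335e+10 m.
Conservation of angular momentum gives rₚvₚ = rₐvₐ, so vₚ/vₐ = rₐ/rₚ.
vₚ/vₐ = 1.335e+10 / 7.779e+08 ≈ 17.16.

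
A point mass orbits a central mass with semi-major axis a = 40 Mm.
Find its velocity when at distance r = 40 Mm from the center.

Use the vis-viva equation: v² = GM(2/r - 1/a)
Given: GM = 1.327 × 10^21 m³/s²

Convert to SI: a = 40 Mm = 4e+07 m; r = 40 Mm = 4e+07 m.
Vis-viva: v = √(GM · (2/r − 1/a)).
2/r − 1/a = 2/4e+07 − 1/4e+07 = 2.5e-08 m⁻¹.
v = √(1.327e+21 · 2.5e-08) m/s ≈ 5.76e+06 m/s = 5760 km/s.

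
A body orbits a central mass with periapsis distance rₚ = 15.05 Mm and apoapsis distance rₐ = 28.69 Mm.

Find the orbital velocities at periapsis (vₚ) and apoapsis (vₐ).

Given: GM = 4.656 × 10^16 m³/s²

Convert to SI: rₚ = 15.05 Mm = 1.505e+07 m; rₐ = 28.69 Mm = 2.869e+07 m.
Use the vis-viva equation v² = GM(2/r − 1/a) with a = (rₚ + rₐ)/2 = (1.505e+07 + 2.869e+07)/2 = 2.187e+07 m.
vₚ = √(GM · (2/rₚ − 1/a)) = √(4.656e+16 · (2/1.505e+07 − 1/2.187e+07)) m/s ≈ 6.371e+04 m/s = 63.71 km/s.
vₐ = √(GM · (2/rₐ − 1/a)) = √(4.656e+16 · (2/2.869e+07 − 1/2.187e+07)) m/s ≈ 3.342e+04 m/s = 33.42 km/s.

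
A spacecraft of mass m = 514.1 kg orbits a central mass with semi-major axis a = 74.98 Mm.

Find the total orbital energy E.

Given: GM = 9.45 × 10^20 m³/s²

Convert to SI: a = 74.98 Mm = 7.498e+07 m.
E = −GMm / (2a).
E = −9.45e+20 · 514.1 / (2 · 7.498e+07) J ≈ -3.24e+15 J = -3.24 PJ.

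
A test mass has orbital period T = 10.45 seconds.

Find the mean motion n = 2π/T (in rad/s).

n = 2π / T.
n = 2π / 10.45 s ≈ 0.6013 rad/s.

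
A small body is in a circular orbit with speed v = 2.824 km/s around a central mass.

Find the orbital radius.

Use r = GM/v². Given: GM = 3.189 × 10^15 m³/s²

Convert to SI: v = 2.824 km/s = 2824 m/s.
For a circular orbit, v² = GM / r, so r = GM / v².
r = 3.189e+15 / (2824)² m ≈ 3.999e+08 m = 399.9 Mm.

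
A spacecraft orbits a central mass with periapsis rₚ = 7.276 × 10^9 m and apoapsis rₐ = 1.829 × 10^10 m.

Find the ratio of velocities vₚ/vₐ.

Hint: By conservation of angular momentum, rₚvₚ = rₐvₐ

Conservation of angular momentum gives rₚvₚ = rₐvₐ, so vₚ/vₐ = rₐ/rₚ.
vₚ/vₐ = 1.829e+10 / 7.276e+09 ≈ 2.514.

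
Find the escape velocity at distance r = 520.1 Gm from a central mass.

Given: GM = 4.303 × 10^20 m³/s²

Convert to SI: r = 520.1 Gm = 5.201e+11 m.
Escape velocity comes from setting total energy to zero: ½v² − GM/r = 0 ⇒ v_esc = √(2GM / r).
v_esc = √(2 · 4.303e+20 / 5.201e+11) m/s ≈ 4.068e+04 m/s = 40.68 km/s.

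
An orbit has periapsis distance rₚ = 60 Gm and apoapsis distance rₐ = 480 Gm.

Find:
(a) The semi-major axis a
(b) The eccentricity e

Convert to SI: rₚ = 60 Gm = 6e+10 m; rₐ = 480 Gm = 4.8e+11 m.
(a) a = (rₚ + rₐ) / 2 = (6e+10 + 4.8e+11) / 2 ≈ 2.7e+11 m = 270 Gm.
(b) e = (rₐ − rₚ) / (rₐ + rₚ) = (4.8e+11 − 6e+10) / (4.8e+11 + 6e+10) ≈ 0.7778.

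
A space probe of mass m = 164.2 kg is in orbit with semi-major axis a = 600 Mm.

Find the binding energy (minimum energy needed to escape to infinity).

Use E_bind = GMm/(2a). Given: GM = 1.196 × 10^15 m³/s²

Convert to SI: a = 600 Mm = 6e+08 m.
Total orbital energy is E = −GMm/(2a); binding energy is E_bind = −E = GMm/(2a).
E_bind = 1.196e+15 · 164.2 / (2 · 6e+08) J ≈ 1.637e+08 J = 163.7 MJ.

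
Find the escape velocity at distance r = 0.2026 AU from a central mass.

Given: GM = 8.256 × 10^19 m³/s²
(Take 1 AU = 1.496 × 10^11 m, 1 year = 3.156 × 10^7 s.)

Convert to SI: r = 0.2026 AU = 3.0309e+10 m.
Escape velocity comes from setting total energy to zero: ½v² − GM/r = 0 ⇒ v_esc = √(2GM / r).
v_esc = √(2 · 8.256e+19 / 3.0309e+10) m/s ≈ 7.381e+04 m/s = 15.57 AU/year.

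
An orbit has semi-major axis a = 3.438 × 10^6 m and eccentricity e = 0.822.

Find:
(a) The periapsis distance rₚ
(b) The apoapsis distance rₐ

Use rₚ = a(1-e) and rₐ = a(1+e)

(a) rₚ = a(1 − e) = 3.438e+06 · (1 − 0.822) = 3.438e+06 · 0.178 ≈ 6.12e+05 m = 6.12 × 10^5 m.
(b) rₐ = a(1 + e) = 3.438e+06 · (1 + 0.822) = 3.438e+06 · 1.822 ≈ 6.264e+06 m = 6.264 × 10^6 m.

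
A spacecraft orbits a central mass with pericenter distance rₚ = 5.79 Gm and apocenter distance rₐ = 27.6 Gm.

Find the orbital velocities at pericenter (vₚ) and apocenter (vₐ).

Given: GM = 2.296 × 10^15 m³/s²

Convert to SI: rₚ = 5.79 Gm = 5.79e+09 m; rₐ = 27.6 Gm = 2.76e+10 m.
Use the vis-viva equation v² = GM(2/r − 1/a) with a = (rₚ + rₐ)/2 = (5.79e+09 + 2.76e+10)/2 = 1.6695e+10 m.
vₚ = √(GM · (2/rₚ − 1/a)) = √(2.296e+15 · (2/5.79e+09 − 1/1.6695e+10)) m/s ≈ 809.7 m/s = 809.7 m/s.
vₐ = √(GM · (2/rₐ − 1/a)) = √(2.296e+15 · (2/2.76e+10 − 1/1.6695e+10)) m/s ≈ 169.9 m/s = 169.9 m/s.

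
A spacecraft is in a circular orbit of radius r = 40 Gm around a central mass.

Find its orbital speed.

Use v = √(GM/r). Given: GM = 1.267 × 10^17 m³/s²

Convert to SI: r = 40 Gm = 4e+10 m.
For a circular orbit, gravity supplies the centripetal force, so v = √(GM / r).
v = √(1.267e+17 / 4e+10) m/s ≈ 1780 m/s = 1.78 km/s.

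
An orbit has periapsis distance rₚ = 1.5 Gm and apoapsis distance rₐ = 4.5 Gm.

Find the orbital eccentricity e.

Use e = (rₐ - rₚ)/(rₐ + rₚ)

Convert to SI: rₚ = 1.5 Gm = 1.5e+09 m; rₐ = 4.5 Gm = 4.5e+09 m.
e = (rₐ − rₚ) / (rₐ + rₚ).
e = (4.5e+09 − 1.5e+09) / (4.5e+09 + 1.5e+09) = 3e+09 / 6e+09 ≈ 0.5.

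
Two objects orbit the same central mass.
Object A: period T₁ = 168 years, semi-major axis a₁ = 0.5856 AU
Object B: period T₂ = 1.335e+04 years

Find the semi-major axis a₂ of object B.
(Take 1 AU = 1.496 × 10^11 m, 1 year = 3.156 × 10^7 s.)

Convert to SI: T₁ = 168 years = 5.30208e+09 s; a₁ = 0.5856 AU = 8.76058e+10 m; T₂ = 1.335e+04 years = 4.21326e+11 s.
Kepler's third law: (T₁/T₂)² = (a₁/a₂)³ ⇒ a₂ = a₁ · (T₂/T₁)^(2/3).
T₂/T₁ = 4.21326e+11 / 5.30208e+09 = 79.4643.
a₂ = 8.76058e+10 · (79.4643)^(2/3) m ≈ 1.619e+12 m = 10.82 AU.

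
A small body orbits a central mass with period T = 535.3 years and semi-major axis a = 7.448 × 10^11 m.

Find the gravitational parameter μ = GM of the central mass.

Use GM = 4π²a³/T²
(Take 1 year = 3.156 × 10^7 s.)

Convert to SI: T = 535.3 years = 1.68941e+10 s.
GM = 4π² · a³ / T².
GM = 4π² · (7.448e+11)³ / (1.68941e+10)² m³/s² ≈ 5.715e+16 m³/s² = 5.715 × 10^16 m³/s².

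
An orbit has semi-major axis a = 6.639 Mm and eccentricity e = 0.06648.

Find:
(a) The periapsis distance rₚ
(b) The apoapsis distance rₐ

Convert to SI: a = 6.639 Mm = 6.639e+06 m.
(a) rₚ = a(1 − e) = 6.639e+06 · (1 − 0.06648) = 6.639e+06 · 0.93352 ≈ 6.198e+06 m = 6.198 Mm.
(b) rₐ = a(1 + e) = 6.639e+06 · (1 + 0.06648) = 6.639e+06 · 1.06648 ≈ 7.08e+06 m = 7.08 Mm.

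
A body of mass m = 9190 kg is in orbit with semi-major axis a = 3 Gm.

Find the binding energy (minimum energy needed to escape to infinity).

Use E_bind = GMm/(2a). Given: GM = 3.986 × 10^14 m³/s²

Convert to SI: a = 3 Gm = 3e+09 m.
Total orbital energy is E = −GMm/(2a); binding energy is E_bind = −E = GMm/(2a).
E_bind = 3.986e+14 · 9190 / (2 · 3e+09) J ≈ 6.105e+08 J = 610.5 MJ.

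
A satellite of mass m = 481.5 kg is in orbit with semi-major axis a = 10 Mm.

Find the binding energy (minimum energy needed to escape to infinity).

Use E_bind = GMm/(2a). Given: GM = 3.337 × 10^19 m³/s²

Convert to SI: a = 10 Mm = 1e+07 m.
Total orbital energy is E = −GMm/(2a); binding energy is E_bind = −E = GMm/(2a).
E_bind = 3.337e+19 · 481.5 / (2 · 1e+07) J ≈ 8.034e+14 J = 803.4 TJ.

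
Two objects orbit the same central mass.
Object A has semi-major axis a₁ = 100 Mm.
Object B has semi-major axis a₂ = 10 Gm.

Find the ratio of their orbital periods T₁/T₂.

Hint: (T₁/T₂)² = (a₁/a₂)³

Convert to SI: a₁ = 100 Mm = 1e+08 m; a₂ = 10 Gm = 1e+10 m.
From Kepler's third law, (T₁/T₂)² = (a₁/a₂)³, so T₁/T₂ = (a₁/a₂)^(3/2).
a₁/a₂ = 1e+08 / 1e+10 = 0.01.
T₁/T₂ = (0.01)^(3/2) ≈ 0.001.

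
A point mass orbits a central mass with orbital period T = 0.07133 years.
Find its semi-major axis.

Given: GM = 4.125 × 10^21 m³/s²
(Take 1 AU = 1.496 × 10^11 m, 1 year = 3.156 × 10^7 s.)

Convert to SI: T = 0.07133 years = 2.25117e+06 s.
Invert Kepler's third law: a = (GM · T² / (4π²))^(1/3).
Substituting T = 2.25117e+06 s and GM = 4.125e+21 m³/s²:
a = (4.125e+21 · (2.25117e+06)² / (4π²))^(1/3) m
a ≈ 8.09e+10 m = 0.5408 AU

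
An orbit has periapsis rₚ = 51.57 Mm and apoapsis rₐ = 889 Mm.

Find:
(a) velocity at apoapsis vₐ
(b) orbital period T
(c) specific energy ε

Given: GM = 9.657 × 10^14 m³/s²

Convert to SI: rₚ = 51.57 Mm = 5.157e+07 m; rₐ = 889 Mm = 8.89e+08 m.
(a) With a = (rₚ + rₐ)/2 = 4.70285e+08 m, vₐ = √(GM (2/rₐ − 1/a)) = √(9.657e+14 · (2/8.89e+08 − 1/4.70285e+08)) m/s ≈ 345.1 m/s
(b) With a = (rₚ + rₐ)/2 = 4.70285e+08 m, T = 2π √(a³/GM) = 2π √((4.70285e+08)³/9.657e+14) s ≈ 2.062e+06 s
(c) With a = (rₚ + rₐ)/2 = 4.70285e+08 m, ε = −GM/(2a) = −9.657e+14/(2 · 4.70285e+08) J/kg ≈ -1.027e+06 J/kg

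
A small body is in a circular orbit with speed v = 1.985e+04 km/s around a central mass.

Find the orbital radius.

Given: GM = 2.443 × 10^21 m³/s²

Convert to SI: v = 1.985e+04 km/s = 1.985e+07 m/s.
For a circular orbit, v² = GM / r, so r = GM / v².
r = 2.443e+21 / (1.985e+07)² m ≈ 6.2e+06 m = 6.2 Mm.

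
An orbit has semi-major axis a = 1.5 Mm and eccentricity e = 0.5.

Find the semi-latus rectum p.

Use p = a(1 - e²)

Convert to SI: a = 1.5 Mm = 1.5e+06 m.
p = a (1 − e²).
p = 1.5e+06 · (1 − (0.5)²) = 1.5e+06 · 0.75 ≈ 1.125e+06 m = 1.125 Mm.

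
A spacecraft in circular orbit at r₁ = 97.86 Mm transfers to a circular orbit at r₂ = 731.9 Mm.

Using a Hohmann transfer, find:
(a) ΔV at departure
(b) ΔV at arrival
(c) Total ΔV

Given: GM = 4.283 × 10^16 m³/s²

Convert to SI: r₁ = 97.86 Mm = 9.786e+07 m; r₂ = 731.9 Mm = 7.319e+08 m.
Transfer semi-major axis: a_t = (r₁ + r₂)/2 = (9.786e+07 + 7.319e+08)/2 = 4.1488e+08 m.
Circular speeds: v₁ = √(GM/r₁) = 20920.5 m/s, v₂ = √(GM/r₂) = 7649.77 m/s.
Transfer speeds (vis-viva v² = GM(2/r − 1/a_t)): v₁ᵗ = 27786.6 m/s, v₂ᵗ = 3715.26 m/s.
(a) ΔV₁ = |v₁ᵗ − v₁| ≈ 6866 m/s = 6.866 km/s.
(b) ΔV₂ = |v₂ − v₂ᵗ| ≈ 3935 m/s = 3.935 km/s.
(c) ΔV_total = ΔV₁ + ΔV₂ ≈ 1.08e+04 m/s = 10.8 km/s.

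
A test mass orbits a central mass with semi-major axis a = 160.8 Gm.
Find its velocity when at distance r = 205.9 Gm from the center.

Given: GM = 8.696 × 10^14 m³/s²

Convert to SI: a = 160.8 Gm = 1.608e+11 m; r = 205.9 Gm = 2.059e+11 m.
Vis-viva: v = √(GM · (2/r − 1/a)).
2/r − 1/a = 2/2.059e+11 − 1/1.608e+11 = 3.49455e-12 m⁻¹.
v = √(8.696e+14 · 3.49455e-12) m/s ≈ 55.13 m/s = 55.13 m/s.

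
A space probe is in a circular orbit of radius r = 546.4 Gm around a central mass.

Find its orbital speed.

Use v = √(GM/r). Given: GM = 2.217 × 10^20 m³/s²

Convert to SI: r = 546.4 Gm = 5.464e+11 m.
For a circular orbit, gravity supplies the centripetal force, so v = √(GM / r).
v = √(2.217e+20 / 5.464e+11) m/s ≈ 2.014e+04 m/s = 20.14 km/s.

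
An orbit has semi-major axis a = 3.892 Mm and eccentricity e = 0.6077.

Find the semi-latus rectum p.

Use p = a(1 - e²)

Convert to SI: a = 3.892 Mm = 3.892e+06 m.
p = a (1 − e²).
p = 3.892e+06 · (1 − (0.6077)²) = 3.892e+06 · 0.630701 ≈ 2.455e+06 m = 2.455 Mm.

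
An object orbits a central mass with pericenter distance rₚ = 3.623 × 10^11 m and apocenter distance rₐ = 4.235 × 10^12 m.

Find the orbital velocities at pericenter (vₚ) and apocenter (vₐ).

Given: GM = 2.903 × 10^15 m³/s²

Use the vis-viva equation v² = GM(2/r − 1/a) with a = (rₚ + rₐ)/2 = (3.623e+11 + 4.235e+12)/2 = 2.29865e+12 m.
vₚ = √(GM · (2/rₚ − 1/a)) = √(2.903e+15 · (2/3.623e+11 − 1/2.29865e+12)) m/s ≈ 121.5 m/s = 121.5 m/s.
vₐ = √(GM · (2/rₐ − 1/a)) = √(2.903e+15 · (2/4.235e+12 − 1/2.29865e+12)) m/s ≈ 10.39 m/s = 10.39 m/s.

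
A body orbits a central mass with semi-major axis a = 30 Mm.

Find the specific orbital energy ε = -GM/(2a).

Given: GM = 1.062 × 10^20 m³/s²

Convert to SI: a = 30 Mm = 3e+07 m.
ε = −GM / (2a).
ε = −1.062e+20 / (2 · 3e+07) J/kg ≈ -1.77e+12 J/kg = -1770 GJ/kg.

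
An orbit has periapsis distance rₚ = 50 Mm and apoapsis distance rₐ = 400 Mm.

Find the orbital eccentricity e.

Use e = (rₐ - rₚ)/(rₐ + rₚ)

Convert to SI: rₚ = 50 Mm = 5e+07 m; rₐ = 400 Mm = 4e+08 m.
e = (rₐ − rₚ) / (rₐ + rₚ).
e = (4e+08 − 5e+07) / (4e+08 + 5e+07) = 3.5e+08 / 4.5e+08 ≈ 0.7778.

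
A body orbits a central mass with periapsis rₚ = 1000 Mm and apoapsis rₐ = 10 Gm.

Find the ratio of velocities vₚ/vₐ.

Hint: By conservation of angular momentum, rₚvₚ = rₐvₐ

Convert to SI: rₚ = 1000 Mm = 1e+09 m; rₐ = 10 Gm = 1e+10 m.
Conservation of angular momentum gives rₚvₚ = rₐvₐ, so vₚ/vₐ = rₐ/rₚ.
vₚ/vₐ = 1e+10 / 1e+09 ≈ 10.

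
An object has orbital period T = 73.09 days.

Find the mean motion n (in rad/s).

Convert to SI: T = 73.09 days = 6.31498e+06 s.
n = 2π / T.
n = 2π / 6.31498e+06 s ≈ 9.95e-07 rad/s.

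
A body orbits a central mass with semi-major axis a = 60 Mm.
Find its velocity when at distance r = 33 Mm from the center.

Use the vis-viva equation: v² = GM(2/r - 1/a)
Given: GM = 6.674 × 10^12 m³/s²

Convert to SI: a = 60 Mm = 6e+07 m; r = 33 Mm = 3.3e+07 m.
Vis-viva: v = √(GM · (2/r − 1/a)).
2/r − 1/a = 2/3.3e+07 − 1/6e+07 = 4.39394e-08 m⁻¹.
v = √(6.674e+12 · 4.39394e-08) m/s ≈ 541.5 m/s = 541.5 m/s.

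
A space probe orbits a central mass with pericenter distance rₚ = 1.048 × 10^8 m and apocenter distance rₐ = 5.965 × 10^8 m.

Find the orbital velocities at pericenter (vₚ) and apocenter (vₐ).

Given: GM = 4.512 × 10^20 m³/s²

Use the vis-viva equation v² = GM(2/r − 1/a) with a = (rₚ + rₐ)/2 = (1.048e+08 + 5.965e+08)/2 = 3.5065e+08 m.
vₚ = √(GM · (2/rₚ − 1/a)) = √(4.512e+20 · (2/1.048e+08 − 1/3.5065e+08)) m/s ≈ 2.706e+06 m/s = 2706 km/s.
vₐ = √(GM · (2/rₐ − 1/a)) = √(4.512e+20 · (2/5.965e+08 − 1/3.5065e+08)) m/s ≈ 4.755e+05 m/s = 475.5 km/s.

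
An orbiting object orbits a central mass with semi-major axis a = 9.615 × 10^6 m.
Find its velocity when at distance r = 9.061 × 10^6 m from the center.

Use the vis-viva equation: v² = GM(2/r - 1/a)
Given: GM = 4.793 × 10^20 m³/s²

Vis-viva: v = √(GM · (2/r − 1/a)).
2/r − 1/a = 2/9.061e+06 − 1/9.615e+06 = 1.16722e-07 m⁻¹.
v = √(4.793e+20 · 1.16722e-07) m/s ≈ 7.48e+06 m/s = 7480 km/s.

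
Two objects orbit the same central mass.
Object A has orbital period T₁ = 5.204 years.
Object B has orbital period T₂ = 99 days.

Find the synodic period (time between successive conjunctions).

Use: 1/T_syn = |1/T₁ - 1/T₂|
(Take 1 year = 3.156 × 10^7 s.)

Convert to SI: T₁ = 5.204 years = 1.64238e+08 s; T₂ = 99 days = 8.5536e+06 s.
T_syn = |T₁ · T₂ / (T₁ − T₂)|.
T_syn = |1.64238e+08 · 8.5536e+06 / (1.64238e+08 − 8.5536e+06)| s ≈ 9.024e+06 s = 104.4 days.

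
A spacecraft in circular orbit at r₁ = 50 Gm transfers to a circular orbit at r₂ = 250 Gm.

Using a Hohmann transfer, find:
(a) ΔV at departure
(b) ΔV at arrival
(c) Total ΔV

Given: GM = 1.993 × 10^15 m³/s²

Convert to SI: r₁ = 50 Gm = 5e+10 m; r₂ = 250 Gm = 2.5e+11 m.
Transfer semi-major axis: a_t = (r₁ + r₂)/2 = (5e+10 + 2.5e+11)/2 = 1.5e+11 m.
Circular speeds: v₁ = √(GM/r₁) = 199.65 m/s, v₂ = √(GM/r₂) = 89.2861 m/s.
Transfer speeds (vis-viva v² = GM(2/r − 1/a_t)): v₁ᵗ = 257.747 m/s, v₂ᵗ = 51.5493 m/s.
(a) ΔV₁ = |v₁ᵗ − v₁| ≈ 58.1 m/s = 58.1 m/s.
(b) ΔV₂ = |v₂ − v₂ᵗ| ≈ 37.74 m/s = 37.74 m/s.
(c) ΔV_total = ΔV₁ + ΔV₂ ≈ 95.83 m/s = 95.83 m/s.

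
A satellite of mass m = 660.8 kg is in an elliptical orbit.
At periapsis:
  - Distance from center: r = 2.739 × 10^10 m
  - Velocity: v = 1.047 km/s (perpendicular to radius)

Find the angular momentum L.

Convert to SI: v = 1.047 km/s = 1047 m/s.
Since v is perpendicular to r, L = m · v · r.
L = 660.8 · 1047 · 2.739e+10 kg·m²/s ≈ 1.895e+16 kg·m²/s.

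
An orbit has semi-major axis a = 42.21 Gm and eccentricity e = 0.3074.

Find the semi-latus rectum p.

Convert to SI: a = 42.21 Gm = 4.221e+10 m.
p = a (1 − e²).
p = 4.221e+10 · (1 − (0.3074)²) = 4.221e+10 · 0.905505 ≈ 3.822e+10 m = 38.22 Gm.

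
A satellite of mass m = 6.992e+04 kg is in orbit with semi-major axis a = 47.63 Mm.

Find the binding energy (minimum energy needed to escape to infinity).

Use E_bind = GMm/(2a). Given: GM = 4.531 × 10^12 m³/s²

Convert to SI: a = 47.63 Mm = 4.763e+07 m.
Total orbital energy is E = −GMm/(2a); binding energy is E_bind = −E = GMm/(2a).
E_bind = 4.531e+12 · 6.992e+04 / (2 · 4.763e+07) J ≈ 3.326e+09 J = 3.326 GJ.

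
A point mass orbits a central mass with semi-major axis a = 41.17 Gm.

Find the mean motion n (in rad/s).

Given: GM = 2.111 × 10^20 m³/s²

Convert to SI: a = 41.17 Gm = 4.117e+10 m.
n = √(GM / a³).
n = √(2.111e+20 / (4.117e+10)³) rad/s ≈ 1.739e-06 rad/s.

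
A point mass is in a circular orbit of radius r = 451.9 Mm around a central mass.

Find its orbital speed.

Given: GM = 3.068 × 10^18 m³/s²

Convert to SI: r = 451.9 Mm = 4.519e+08 m.
For a circular orbit, gravity supplies the centripetal force, so v = √(GM / r).
v = √(3.068e+18 / 4.519e+08) m/s ≈ 8.24e+04 m/s = 82.4 km/s.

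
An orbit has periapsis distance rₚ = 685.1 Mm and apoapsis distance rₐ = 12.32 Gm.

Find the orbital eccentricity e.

Convert to SI: rₚ = 685.1 Mm = 6.851e+08 m; rₐ = 12.32 Gm = 1.232e+10 m.
e = (rₐ − rₚ) / (rₐ + rₚ).
e = (1.232e+10 − 6.851e+08) / (1.232e+10 + 6.851e+08) = 1.16349e+10 / 1.30051e+10 ≈ 0.8946.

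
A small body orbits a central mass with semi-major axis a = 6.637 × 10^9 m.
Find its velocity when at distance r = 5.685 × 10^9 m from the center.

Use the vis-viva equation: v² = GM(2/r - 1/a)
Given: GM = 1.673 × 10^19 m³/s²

Vis-viva: v = √(GM · (2/r − 1/a)).
2/r − 1/a = 2/5.685e+09 − 1/6.637e+09 = 2.01133e-10 m⁻¹.
v = √(1.673e+19 · 2.01133e-10) m/s ≈ 5.801e+04 m/s = 58.01 km/s.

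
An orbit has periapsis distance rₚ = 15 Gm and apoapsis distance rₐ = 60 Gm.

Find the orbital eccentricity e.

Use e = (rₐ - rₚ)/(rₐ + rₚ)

Convert to SI: rₚ = 15 Gm = 1.5e+10 m; rₐ = 60 Gm = 6e+10 m.
e = (rₐ − rₚ) / (rₐ + rₚ).
e = (6e+10 − 1.5e+10) / (6e+10 + 1.5e+10) = 4.5e+10 / 7.5e+10 ≈ 0.6.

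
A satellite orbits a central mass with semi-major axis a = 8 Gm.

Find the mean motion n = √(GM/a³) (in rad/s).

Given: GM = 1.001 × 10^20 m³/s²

Convert to SI: a = 8 Gm = 8e+09 m.
n = √(GM / a³).
n = √(1.001e+20 / (8e+09)³) rad/s ≈ 1.398e-05 rad/s.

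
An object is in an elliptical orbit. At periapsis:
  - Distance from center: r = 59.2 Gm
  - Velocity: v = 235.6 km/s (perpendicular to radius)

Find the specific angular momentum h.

Convert to SI: r = 59.2 Gm = 5.92e+10 m; v = 235.6 km/s = 235600 m/s.
With v perpendicular to r, h = r · v.
h = 5.92e+10 · 235600 m²/s ≈ 1.395e+16 m²/s.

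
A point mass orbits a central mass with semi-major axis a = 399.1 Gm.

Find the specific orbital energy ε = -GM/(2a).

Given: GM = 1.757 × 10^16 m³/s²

Convert to SI: a = 399.1 Gm = 3.991e+11 m.
ε = −GM / (2a).
ε = −1.757e+16 / (2 · 3.991e+11) J/kg ≈ -2.201e+04 J/kg = -22.01 kJ/kg.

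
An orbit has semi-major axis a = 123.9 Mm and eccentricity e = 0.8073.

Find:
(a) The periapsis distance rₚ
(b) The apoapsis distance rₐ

Convert to SI: a = 123.9 Mm = 1.239e+08 m.
(a) rₚ = a(1 − e) = 1.239e+08 · (1 − 0.8073) = 1.239e+08 · 0.1927 ≈ 2.388e+07 m = 23.88 Mm.
(b) rₐ = a(1 + e) = 1.239e+08 · (1 + 0.8073) = 1.239e+08 · 1.8073 ≈ 2.239e+08 m = 223.9 Mm.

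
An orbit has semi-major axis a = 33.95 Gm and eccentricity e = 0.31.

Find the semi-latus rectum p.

Convert to SI: a = 33.95 Gm = 3.395e+10 m.
p = a (1 − e²).
p = 3.395e+10 · (1 − (0.31)²) = 3.395e+10 · 0.9039 ≈ 3.069e+10 m = 30.69 Gm.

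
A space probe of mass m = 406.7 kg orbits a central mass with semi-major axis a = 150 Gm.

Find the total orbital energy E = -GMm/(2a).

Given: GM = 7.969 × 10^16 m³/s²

Convert to SI: a = 150 Gm = 1.5e+11 m.
E = −GMm / (2a).
E = −7.969e+16 · 406.7 / (2 · 1.5e+11) J ≈ -1.08e+08 J = -108 MJ.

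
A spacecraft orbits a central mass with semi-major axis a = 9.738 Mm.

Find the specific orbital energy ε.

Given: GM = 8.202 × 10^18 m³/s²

Convert to SI: a = 9.738 Mm = 9.738e+06 m.
ε = −GM / (2a).
ε = −8.202e+18 / (2 · 9.738e+06) J/kg ≈ -4.211e+11 J/kg = -421.1 GJ/kg.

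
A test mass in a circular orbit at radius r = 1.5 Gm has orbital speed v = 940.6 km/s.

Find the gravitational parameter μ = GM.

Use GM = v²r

Convert to SI: r = 1.5 Gm = 1.5e+09 m; v = 940.6 km/s = 940600 m/s.
For a circular orbit v² = GM/r, so GM = v² · r.
GM = (940600)² · 1.5e+09 m³/s² ≈ 1.327e+21 m³/s² = 1.327 × 10^21 m³/s².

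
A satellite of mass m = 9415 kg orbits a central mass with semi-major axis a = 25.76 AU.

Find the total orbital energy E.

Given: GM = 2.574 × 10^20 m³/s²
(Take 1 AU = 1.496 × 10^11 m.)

Convert to SI: a = 25.76 AU = 3.8537e+12 m.
E = −GMm / (2a).
E = −2.574e+20 · 9415 / (2 · 3.8537e+12) J ≈ -3.144e+11 J = -314.4 GJ.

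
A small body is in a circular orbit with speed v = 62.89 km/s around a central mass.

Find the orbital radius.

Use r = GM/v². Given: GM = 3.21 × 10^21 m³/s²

Convert to SI: v = 62.89 km/s = 62890 m/s.
For a circular orbit, v² = GM / r, so r = GM / v².
r = 3.21e+21 / (62890)² m ≈ 8.116e+11 m = 811.6 Gm.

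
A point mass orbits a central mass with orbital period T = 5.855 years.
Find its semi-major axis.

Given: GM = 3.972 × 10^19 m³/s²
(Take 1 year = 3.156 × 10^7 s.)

Convert to SI: T = 5.855 years = 1.84784e+08 s.
Invert Kepler's third law: a = (GM · T² / (4π²))^(1/3).
Substituting T = 1.84784e+08 s and GM = 3.972e+19 m³/s²:
a = (3.972e+19 · (1.84784e+08)² / (4π²))^(1/3) m
a ≈ 3.251e+11 m = 3.251 × 10^11 m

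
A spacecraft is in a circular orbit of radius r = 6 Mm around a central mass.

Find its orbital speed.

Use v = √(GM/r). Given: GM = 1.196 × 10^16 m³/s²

Convert to SI: r = 6 Mm = 6e+06 m.
For a circular orbit, gravity supplies the centripetal force, so v = √(GM / r).
v = √(1.196e+16 / 6e+06) m/s ≈ 4.465e+04 m/s = 44.65 km/s.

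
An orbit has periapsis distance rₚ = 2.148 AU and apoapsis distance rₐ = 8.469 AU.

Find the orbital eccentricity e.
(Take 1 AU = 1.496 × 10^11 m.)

Convert to SI: rₚ = 2.148 AU = 3.21341e+11 m; rₐ = 8.469 AU = 1.26696e+12 m.
e = (rₐ − rₚ) / (rₐ + rₚ).
e = (1.26696e+12 − 3.21341e+11) / (1.26696e+12 + 3.21341e+11) = 9.45622e+11 / 1.5883e+12 ≈ 0.5954.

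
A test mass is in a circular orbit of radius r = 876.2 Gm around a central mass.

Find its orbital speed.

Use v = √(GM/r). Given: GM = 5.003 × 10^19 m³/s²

Convert to SI: r = 876.2 Gm = 8.762e+11 m.
For a circular orbit, gravity supplies the centripetal force, so v = √(GM / r).
v = √(5.003e+19 / 8.762e+11) m/s ≈ 7556 m/s = 7.556 km/s.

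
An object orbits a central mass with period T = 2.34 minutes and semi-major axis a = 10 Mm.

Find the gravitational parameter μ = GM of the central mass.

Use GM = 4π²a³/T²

Convert to SI: T = 2.34 minutes = 140.4 s; a = 10 Mm = 1e+07 m.
GM = 4π² · a³ / T².
GM = 4π² · (1e+07)³ / (140.4)² m³/s² ≈ 2.003e+18 m³/s² = 2.003 × 10^18 m³/s².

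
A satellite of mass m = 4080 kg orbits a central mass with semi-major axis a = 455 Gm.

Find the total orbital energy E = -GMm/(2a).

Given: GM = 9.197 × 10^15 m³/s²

Convert to SI: a = 455 Gm = 4.55e+11 m.
E = −GMm / (2a).
E = −9.197e+15 · 4080 / (2 · 4.55e+11) J ≈ -4.123e+07 J = -41.23 MJ.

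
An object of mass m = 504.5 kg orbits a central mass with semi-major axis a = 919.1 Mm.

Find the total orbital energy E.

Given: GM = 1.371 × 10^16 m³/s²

Convert to SI: a = 919.1 Mm = 9.191e+08 m.
E = −GMm / (2a).
E = −1.371e+16 · 504.5 / (2 · 9.191e+08) J ≈ -3.763e+09 J = -3.763 GJ.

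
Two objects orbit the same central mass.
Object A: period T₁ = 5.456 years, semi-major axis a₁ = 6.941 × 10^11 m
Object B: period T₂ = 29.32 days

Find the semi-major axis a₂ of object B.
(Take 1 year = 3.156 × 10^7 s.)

Convert to SI: T₁ = 5.456 years = 1.72191e+08 s; T₂ = 29.32 days = 2.53325e+06 s.
Kepler's third law: (T₁/T₂)² = (a₁/a₂)³ ⇒ a₂ = a₁ · (T₂/T₁)^(2/3).
T₂/T₁ = 2.53325e+06 / 1.72191e+08 = 0.0147118.
a₂ = 6.941e+11 · (0.0147118)^(2/3) m ≈ 4.167e+10 m = 4.167 × 10^10 m.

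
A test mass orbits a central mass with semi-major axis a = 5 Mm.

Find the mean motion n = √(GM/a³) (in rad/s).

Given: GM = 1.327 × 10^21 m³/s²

Convert to SI: a = 5 Mm = 5e+06 m.
n = √(GM / a³).
n = √(1.327e+21 / (5e+06)³) rad/s ≈ 3.258 rad/s.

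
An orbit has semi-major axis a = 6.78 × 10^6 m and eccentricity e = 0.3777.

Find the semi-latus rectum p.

p = a (1 − e²).
p = 6.78e+06 · (1 − (0.3777)²) = 6.78e+06 · 0.857343 ≈ 5.813e+06 m = 5.813 × 10^6 m.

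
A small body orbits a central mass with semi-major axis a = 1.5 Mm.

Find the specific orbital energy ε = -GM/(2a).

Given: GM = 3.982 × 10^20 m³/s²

Convert to SI: a = 1.5 Mm = 1.5e+06 m.
ε = −GM / (2a).
ε = −3.982e+20 / (2 · 1.5e+06) J/kg ≈ -1.327e+14 J/kg = -1.327e+05 GJ/kg.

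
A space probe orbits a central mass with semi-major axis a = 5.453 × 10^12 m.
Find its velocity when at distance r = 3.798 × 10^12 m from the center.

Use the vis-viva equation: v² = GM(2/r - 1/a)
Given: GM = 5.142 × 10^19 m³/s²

Vis-viva: v = √(GM · (2/r − 1/a)).
2/r − 1/a = 2/3.798e+12 − 1/5.453e+12 = 3.43208e-13 m⁻¹.
v = √(5.142e+19 · 3.43208e-13) m/s ≈ 4201 m/s = 4.201 km/s.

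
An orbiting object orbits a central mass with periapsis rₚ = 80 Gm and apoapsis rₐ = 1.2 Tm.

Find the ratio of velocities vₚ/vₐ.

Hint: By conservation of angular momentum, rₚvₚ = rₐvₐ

Convert to SI: rₚ = 80 Gm = 8e+10 m; rₐ = 1.2 Tm = 1.2e+12 m.
Conservation of angular momentum gives rₚvₚ = rₐvₐ, so vₚ/vₐ = rₐ/rₚ.
vₚ/vₐ = 1.2e+12 / 8e+10 ≈ 15.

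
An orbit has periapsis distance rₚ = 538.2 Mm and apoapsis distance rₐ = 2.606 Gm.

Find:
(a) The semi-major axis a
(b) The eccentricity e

Convert to SI: rₚ = 538.2 Mm = 5.382e+08 m; rₐ = 2.606 Gm = 2.606e+09 m.
(a) a = (rₚ + rₐ) / 2 = (5.382e+08 + 2.606e+09) / 2 ≈ 1.572e+09 m = 1.572 Gm.
(b) e = (rₐ − rₚ) / (rₐ + rₚ) = (2.606e+09 − 5.382e+08) / (2.606e+09 + 5.382e+08) ≈ 0.6577.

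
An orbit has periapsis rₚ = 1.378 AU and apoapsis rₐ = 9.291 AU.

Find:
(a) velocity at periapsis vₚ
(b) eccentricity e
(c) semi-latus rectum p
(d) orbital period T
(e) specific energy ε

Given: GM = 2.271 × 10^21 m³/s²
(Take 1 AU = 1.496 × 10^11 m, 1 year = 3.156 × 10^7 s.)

Convert to SI: rₚ = 1.378 AU = 2.06149e+11 m; rₐ = 9.291 AU = 1.38993e+12 m.
(a) With a = (rₚ + rₐ)/2 = 7.98041e+11 m, vₚ = √(GM (2/rₚ − 1/a)) = √(2.271e+21 · (2/2.06149e+11 − 1/7.98041e+11)) m/s ≈ 1.385e+05 m/s
(b) e = (rₐ − rₚ)/(rₐ + rₚ) = (1.38993e+12 − 2.06149e+11)/(1.38993e+12 + 2.06149e+11) ≈ 0.7417
(c) From a = (rₚ + rₐ)/2 = 7.98041e+11 m and e = (rₐ − rₚ)/(rₐ + rₚ) = 0.741682, p = a(1 − e²) = 7.98041e+11 · (1 − (0.741682)²) ≈ 3.59e+11 m
(d) With a = (rₚ + rₐ)/2 = 7.98041e+11 m, T = 2π √(a³/GM) = 2π √((7.98041e+11)³/2.271e+21) s ≈ 9.4e+07 s
(e) With a = (rₚ + rₐ)/2 = 7.98041e+11 m, ε = −GM/(2a) = −2.271e+21/(2 · 7.98041e+11) J/kg ≈ -1.423e+09 J/kg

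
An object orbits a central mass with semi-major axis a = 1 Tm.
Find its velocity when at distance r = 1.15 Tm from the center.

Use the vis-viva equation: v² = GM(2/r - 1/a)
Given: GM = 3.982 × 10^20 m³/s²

Convert to SI: a = 1 Tm = 1e+12 m; r = 1.15 Tm = 1.15e+12 m.
Vis-viva: v = √(GM · (2/r − 1/a)).
2/r − 1/a = 2/1.15e+12 − 1/1e+12 = 7.3913e-13 m⁻¹.
v = √(3.982e+20 · 7.3913e-13) m/s ≈ 1.716e+04 m/s = 17.16 km/s.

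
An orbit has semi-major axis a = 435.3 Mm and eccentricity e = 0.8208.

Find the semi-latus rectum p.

Convert to SI: a = 435.3 Mm = 4.353e+08 m.
p = a (1 − e²).
p = 4.353e+08 · (1 − (0.8208)²) = 4.353e+08 · 0.326287 ≈ 1.42e+08 m = 142 Mm.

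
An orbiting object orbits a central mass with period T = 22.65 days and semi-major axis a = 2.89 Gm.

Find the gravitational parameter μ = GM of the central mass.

Convert to SI: T = 22.65 days = 1.95696e+06 s; a = 2.89 Gm = 2.89e+09 m.
GM = 4π² · a³ / T².
GM = 4π² · (2.89e+09)³ / (1.95696e+06)² m³/s² ≈ 2.488e+17 m³/s² = 2.488 × 10^17 m³/s².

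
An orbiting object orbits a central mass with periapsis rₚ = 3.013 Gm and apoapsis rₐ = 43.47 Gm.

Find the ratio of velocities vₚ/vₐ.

Convert to SI: rₚ = 3.013 Gm = 3.013e+09 m; rₐ = 43.47 Gm = 4.347e+10 m.
Conservation of angular momentum gives rₚvₚ = rₐvₐ, so vₚ/vₐ = rₐ/rₚ.
vₚ/vₐ = 4.347e+10 / 3.013e+09 ≈ 14.43.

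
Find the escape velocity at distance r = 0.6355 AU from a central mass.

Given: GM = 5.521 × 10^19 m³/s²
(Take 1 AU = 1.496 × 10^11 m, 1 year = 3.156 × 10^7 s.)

Convert to SI: r = 0.6355 AU = 9.50708e+10 m.
Escape velocity comes from setting total energy to zero: ½v² − GM/r = 0 ⇒ v_esc = √(2GM / r).
v_esc = √(2 · 5.521e+19 / 9.50708e+10) m/s ≈ 3.408e+04 m/s = 7.19 AU/year.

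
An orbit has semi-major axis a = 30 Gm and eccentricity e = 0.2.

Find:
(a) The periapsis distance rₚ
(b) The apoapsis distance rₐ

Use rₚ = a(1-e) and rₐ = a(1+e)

Convert to SI: a = 30 Gm = 3e+10 m.
(a) rₚ = a(1 − e) = 3e+10 · (1 − 0.2) = 3e+10 · 0.8 ≈ 2.4e+10 m = 24 Gm.
(b) rₐ = a(1 + e) = 3e+10 · (1 + 0.2) = 3e+10 · 1.2 ≈ 3.6e+10 m = 36 Gm.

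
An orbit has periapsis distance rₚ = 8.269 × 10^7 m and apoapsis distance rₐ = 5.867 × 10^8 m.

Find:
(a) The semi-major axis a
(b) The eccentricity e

(a) a = (rₚ + rₐ) / 2 = (8.269e+07 + 5.867e+08) / 2 ≈ 3.347e+08 m = 3.347 × 10^8 m.
(b) e = (rₐ − rₚ) / (rₐ + rₚ) = (5.867e+08 − 8.269e+07) / (5.867e+08 + 8.269e+07) ≈ 0.7529.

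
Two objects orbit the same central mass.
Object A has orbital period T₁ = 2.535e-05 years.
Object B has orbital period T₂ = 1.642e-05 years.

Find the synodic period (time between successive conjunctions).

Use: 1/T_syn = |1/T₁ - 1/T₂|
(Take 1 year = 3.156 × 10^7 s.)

Convert to SI: T₁ = 2.535e-05 years = 800.046 s; T₂ = 1.642e-05 years = 518.215 s.
T_syn = |T₁ · T₂ / (T₁ − T₂)|.
T_syn = |800.046 · 518.215 / (800.046 − 518.215)| s ≈ 1471 s = 4.661e-05 years.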